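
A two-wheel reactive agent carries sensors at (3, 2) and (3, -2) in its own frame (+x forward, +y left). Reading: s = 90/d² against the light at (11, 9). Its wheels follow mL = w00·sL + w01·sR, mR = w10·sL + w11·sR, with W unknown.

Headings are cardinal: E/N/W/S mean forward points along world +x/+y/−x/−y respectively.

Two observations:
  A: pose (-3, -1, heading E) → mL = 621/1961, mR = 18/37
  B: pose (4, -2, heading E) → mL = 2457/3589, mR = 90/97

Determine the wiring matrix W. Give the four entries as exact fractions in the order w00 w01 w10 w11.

obs A: pose=(-3,-1,E) → sL=18/37, sR=18/53, mL=621/1961, mR=18/37
obs B: pose=(4,-2,E) → sL=90/97, sR=18/37, mL=2457/3589, mR=90/97
sensor matrix S = [[18/37, 18/53], [90/97, 18/37]]; det S = -552096/7038029
solve [mL_A; mL_B] = S·[w00; w01] and [mR_A; mR_B] = S·[w10; w11]:
  w00 = 1, w01 = -1/2, w10 = 1, w11 = 0

1 -1/2 1 0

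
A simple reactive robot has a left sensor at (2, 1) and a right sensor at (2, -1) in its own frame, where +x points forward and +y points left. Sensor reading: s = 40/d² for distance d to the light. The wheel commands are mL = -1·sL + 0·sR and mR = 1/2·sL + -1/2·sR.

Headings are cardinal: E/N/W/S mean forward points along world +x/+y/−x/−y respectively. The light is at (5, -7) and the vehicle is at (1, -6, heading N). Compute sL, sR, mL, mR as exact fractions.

20/17 20/9 -20/17 -80/153

left sensor world pos  = (0, -4); dL² = 34
right sensor world pos = (2, -4); dR² = 18
sL = 40/34 = 20/17
sR = 40/18 = 20/9
mL = -1·sL + 0·sR = -20/17
mR = 1/2·sL + -1/2·sR = -80/153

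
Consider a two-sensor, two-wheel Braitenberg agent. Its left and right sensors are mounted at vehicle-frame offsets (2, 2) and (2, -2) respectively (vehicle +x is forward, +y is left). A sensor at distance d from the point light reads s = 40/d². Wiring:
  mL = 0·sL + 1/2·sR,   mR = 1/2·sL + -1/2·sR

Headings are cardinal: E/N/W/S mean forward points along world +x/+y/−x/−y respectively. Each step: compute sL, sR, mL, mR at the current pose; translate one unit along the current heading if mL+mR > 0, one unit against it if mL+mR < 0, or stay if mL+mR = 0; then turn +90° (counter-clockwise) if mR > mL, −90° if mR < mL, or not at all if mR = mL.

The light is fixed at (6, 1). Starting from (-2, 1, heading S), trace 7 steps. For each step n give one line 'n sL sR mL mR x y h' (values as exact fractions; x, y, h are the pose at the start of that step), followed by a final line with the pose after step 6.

0 1 5/13 5/26 4/13 -2 1 S
1 40/37 8/9 4/9 32/333 -2 0 E
2 20/17 4/9 2/9 56/153 -1 0 S
3 8/5 40/41 20/41 64/205 -1 -1 E
4 5/4 1/2 1/4 3/8 0 -1 S
5 40/17 40/41 20/41 480/697 0 -2 E
6 4/5 4 2 -8/5 1 -2 N
final 1 -1 E

n=0: pose=(-2,1,S); sL=1, sR=5/13; mL=5/26, mR=4/13; mL+mR=1/2 → advance +1; mR−mL=3/26 → turn +1·90°
n=1: pose=(-2,0,E); sL=40/37, sR=8/9; mL=4/9, mR=32/333; mL+mR=20/37 → advance +1; mR−mL=-116/333 → turn -1·90°
n=2: pose=(-1,0,S); sL=20/17, sR=4/9; mL=2/9, mR=56/153; mL+mR=10/17 → advance +1; mR−mL=22/153 → turn +1·90°
n=3: pose=(-1,-1,E); sL=8/5, sR=40/41; mL=20/41, mR=64/205; mL+mR=4/5 → advance +1; mR−mL=-36/205 → turn -1·90°
n=4: pose=(0,-1,S); sL=5/4, sR=1/2; mL=1/4, mR=3/8; mL+mR=5/8 → advance +1; mR−mL=1/8 → turn +1·90°
n=5: pose=(0,-2,E); sL=40/17, sR=40/41; mL=20/41, mR=480/697; mL+mR=20/17 → advance +1; mR−mL=140/697 → turn +1·90°
n=6: pose=(1,-2,N); sL=4/5, sR=4; mL=2, mR=-8/5; mL+mR=2/5 → advance +1; mR−mL=-18/5 → turn -1·90°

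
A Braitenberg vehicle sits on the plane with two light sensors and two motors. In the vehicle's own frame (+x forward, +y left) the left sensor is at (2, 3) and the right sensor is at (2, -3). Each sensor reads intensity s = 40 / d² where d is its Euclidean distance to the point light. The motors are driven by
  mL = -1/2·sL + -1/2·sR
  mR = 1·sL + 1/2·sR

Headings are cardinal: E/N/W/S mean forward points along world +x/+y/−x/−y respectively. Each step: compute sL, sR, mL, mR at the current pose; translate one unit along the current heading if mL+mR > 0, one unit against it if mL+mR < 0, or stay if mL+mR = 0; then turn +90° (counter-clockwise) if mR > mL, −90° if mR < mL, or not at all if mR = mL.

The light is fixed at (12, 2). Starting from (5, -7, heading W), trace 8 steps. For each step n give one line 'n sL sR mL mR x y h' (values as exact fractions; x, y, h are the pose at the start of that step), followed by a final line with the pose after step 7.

0 8/45 40/117 -152/585 68/195 5 -7 W
1 20/73 20/121 -1940/8833 3150/8833 4 -7 S
2 8/17 8/41 -232/697 396/697 4 -8 E
3 10/41 1/2 -61/164 81/164 5 -8 N
4 8/45 40/117 -152/585 68/195 5 -7 W
5 20/73 20/121 -1940/8833 3150/8833 4 -7 S
6 8/17 8/41 -232/697 396/697 4 -8 E
7 10/41 1/2 -61/164 81/164 5 -8 N
final 5 -7 W

n=0: pose=(5,-7,W); sL=8/45, sR=40/117; mL=-152/585, mR=68/195; mL+mR=4/45 → advance +1; mR−mL=356/585 → turn +1·90°
n=1: pose=(4,-7,S); sL=20/73, sR=20/121; mL=-1940/8833, mR=3150/8833; mL+mR=10/73 → advance +1; mR−mL=5090/8833 → turn +1·90°
n=2: pose=(4,-8,E); sL=8/17, sR=8/41; mL=-232/697, mR=396/697; mL+mR=4/17 → advance +1; mR−mL=628/697 → turn +1·90°
n=3: pose=(5,-8,N); sL=10/41, sR=1/2; mL=-61/164, mR=81/164; mL+mR=5/41 → advance +1; mR−mL=71/82 → turn +1·90°
n=4: pose=(5,-7,W); sL=8/45, sR=40/117; mL=-152/585, mR=68/195; mL+mR=4/45 → advance +1; mR−mL=356/585 → turn +1·90°
n=5: pose=(4,-7,S); sL=20/73, sR=20/121; mL=-1940/8833, mR=3150/8833; mL+mR=10/73 → advance +1; mR−mL=5090/8833 → turn +1·90°
n=6: pose=(4,-8,E); sL=8/17, sR=8/41; mL=-232/697, mR=396/697; mL+mR=4/17 → advance +1; mR−mL=628/697 → turn +1·90°
n=7: pose=(5,-8,N); sL=10/41, sR=1/2; mL=-61/164, mR=81/164; mL+mR=5/41 → advance +1; mR−mL=71/82 → turn +1·90°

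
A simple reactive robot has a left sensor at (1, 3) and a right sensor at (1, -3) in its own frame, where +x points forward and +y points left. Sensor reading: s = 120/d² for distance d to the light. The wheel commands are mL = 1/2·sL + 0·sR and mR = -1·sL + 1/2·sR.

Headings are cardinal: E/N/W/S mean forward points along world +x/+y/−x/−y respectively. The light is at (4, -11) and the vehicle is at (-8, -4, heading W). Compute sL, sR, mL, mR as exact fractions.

left sensor world pos  = (-9, -7); dL² = 185
right sensor world pos = (-9, -1); dR² = 269
sL = 120/185 = 24/37
sR = 120/269 = 120/269
mL = 1/2·sL + 0·sR = 12/37
mR = -1·sL + 1/2·sR = -4236/9953

24/37 120/269 12/37 -4236/9953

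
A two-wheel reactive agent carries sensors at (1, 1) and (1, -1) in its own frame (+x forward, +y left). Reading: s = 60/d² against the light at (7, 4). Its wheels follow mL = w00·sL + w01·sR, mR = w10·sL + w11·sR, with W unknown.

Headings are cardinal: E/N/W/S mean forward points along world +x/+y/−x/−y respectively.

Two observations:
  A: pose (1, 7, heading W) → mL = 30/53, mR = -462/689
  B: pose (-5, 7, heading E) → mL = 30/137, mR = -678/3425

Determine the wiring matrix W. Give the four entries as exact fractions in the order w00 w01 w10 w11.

obs A: pose=(1,7,W) → sL=60/53, sR=12/13, mL=30/53, mR=-462/689
obs B: pose=(-5,7,E) → sL=60/137, sR=12/25, mL=30/137, mR=-678/3425
sensor matrix S = [[60/53, 12/13], [60/137, 12/25]]; det S = 65664/471965
solve [mL_A; mL_B] = S·[w00; w01] and [mR_A; mR_B] = S·[w10; w11]:
  w00 = 1/2, w01 = 0, w10 = -1, w11 = 1/2

1/2 0 -1 1/2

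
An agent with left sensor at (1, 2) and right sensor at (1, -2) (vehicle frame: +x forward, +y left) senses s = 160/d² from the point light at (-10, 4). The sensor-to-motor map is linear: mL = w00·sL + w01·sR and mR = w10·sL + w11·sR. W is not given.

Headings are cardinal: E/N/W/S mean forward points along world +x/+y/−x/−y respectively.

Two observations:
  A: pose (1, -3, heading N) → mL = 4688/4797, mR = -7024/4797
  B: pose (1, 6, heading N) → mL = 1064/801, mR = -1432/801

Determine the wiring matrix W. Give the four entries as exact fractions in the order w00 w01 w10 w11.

obs A: pose=(1,-3,N) → sL=160/117, sR=32/41, mL=4688/4797, mR=-7024/4797
obs B: pose=(1,6,N) → sL=16/9, sR=80/89, mL=1064/801, mR=-1432/801
sensor matrix S = [[160/117, 32/41], [16/9, 80/89]]; det S = -22528/142311
solve [mL_A; mL_B] = S·[w00; w01] and [mR_A; mR_B] = S·[w10; w11]:
  w00 = 1, w01 = -1/2, w10 = -1/2, w11 = -1

1 -1/2 -1/2 -1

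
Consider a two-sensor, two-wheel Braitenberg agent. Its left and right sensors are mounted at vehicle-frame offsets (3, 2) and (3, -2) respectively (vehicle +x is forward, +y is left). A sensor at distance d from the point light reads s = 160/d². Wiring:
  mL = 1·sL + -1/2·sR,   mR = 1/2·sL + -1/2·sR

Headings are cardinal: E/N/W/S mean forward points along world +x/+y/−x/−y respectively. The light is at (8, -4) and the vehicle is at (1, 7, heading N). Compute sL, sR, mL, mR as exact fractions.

left sensor world pos  = (-1, 10); dL² = 277
right sensor world pos = (3, 10); dR² = 221
sL = 160/277 = 160/277
sR = 160/221 = 160/221
mL = 1·sL + -1/2·sR = 13200/61217
mR = 1/2·sL + -1/2·sR = -4480/61217

160/277 160/221 13200/61217 -4480/61217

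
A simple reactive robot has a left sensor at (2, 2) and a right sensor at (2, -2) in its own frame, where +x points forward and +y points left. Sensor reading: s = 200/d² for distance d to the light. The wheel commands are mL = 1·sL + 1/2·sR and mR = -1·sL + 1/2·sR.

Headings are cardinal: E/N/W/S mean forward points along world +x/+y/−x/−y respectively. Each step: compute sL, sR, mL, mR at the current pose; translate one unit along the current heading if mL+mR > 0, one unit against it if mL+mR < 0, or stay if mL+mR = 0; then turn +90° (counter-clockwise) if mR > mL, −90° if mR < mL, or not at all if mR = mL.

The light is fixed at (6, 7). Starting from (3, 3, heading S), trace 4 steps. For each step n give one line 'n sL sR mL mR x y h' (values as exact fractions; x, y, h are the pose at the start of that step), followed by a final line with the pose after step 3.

n=0: pose=(3,3,S); sL=200/37, sR=200/61; mL=15900/2257, mR=-8500/2257; mL+mR=200/61 → advance +1; mR−mL=-400/37 → turn -1·90°
n=1: pose=(3,2,W); sL=100/37, sR=100/17; mL=3550/629, mR=150/629; mL+mR=100/17 → advance +1; mR−mL=-200/37 → turn -1·90°
n=2: pose=(2,2,N); sL=40/9, sR=200/13; mL=1420/117, mR=380/117; mL+mR=200/13 → advance +1; mR−mL=-80/9 → turn -1·90°
n=3: pose=(2,3,E); sL=25, sR=5; mL=55/2, mR=-45/2; mL+mR=5 → advance +1; mR−mL=-50 → turn -1·90°

0 200/37 200/61 15900/2257 -8500/2257 3 3 S
1 100/37 100/17 3550/629 150/629 3 2 W
2 40/9 200/13 1420/117 380/117 2 2 N
3 25 5 55/2 -45/2 2 3 E
final 3 3 S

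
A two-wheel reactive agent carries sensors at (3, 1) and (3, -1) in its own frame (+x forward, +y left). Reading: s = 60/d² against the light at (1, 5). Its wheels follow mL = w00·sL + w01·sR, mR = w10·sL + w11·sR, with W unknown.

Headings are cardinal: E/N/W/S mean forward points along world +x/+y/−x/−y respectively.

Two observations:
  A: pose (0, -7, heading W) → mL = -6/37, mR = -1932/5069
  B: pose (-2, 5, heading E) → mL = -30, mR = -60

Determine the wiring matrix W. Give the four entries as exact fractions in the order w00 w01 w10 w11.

obs A: pose=(0,-7,W) → sL=12/37, sR=60/137, mL=-6/37, mR=-1932/5069
obs B: pose=(-2,5,E) → sL=60, sR=60, mL=-30, mR=-60
sensor matrix S = [[12/37, 60/137], [60, 60]]; det S = -34560/5069
solve [mL_A; mL_B] = S·[w00; w01] and [mR_A; mR_B] = S·[w10; w11]:
  w00 = -1/2, w01 = 0, w10 = -1/2, w11 = -1/2

-1/2 0 -1/2 -1/2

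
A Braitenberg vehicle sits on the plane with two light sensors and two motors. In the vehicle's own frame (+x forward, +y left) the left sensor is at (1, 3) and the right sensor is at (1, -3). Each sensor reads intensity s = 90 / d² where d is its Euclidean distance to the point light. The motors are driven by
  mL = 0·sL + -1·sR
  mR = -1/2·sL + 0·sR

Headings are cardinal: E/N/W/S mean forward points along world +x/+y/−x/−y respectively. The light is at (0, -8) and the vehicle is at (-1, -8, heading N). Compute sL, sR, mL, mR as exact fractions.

90/17 18 -18 -45/17

left sensor world pos  = (-4, -7); dL² = 17
right sensor world pos = (2, -7); dR² = 5
sL = 90/17 = 90/17
sR = 90/5 = 18
mL = 0·sL + -1·sR = -18
mR = -1/2·sL + 0·sR = -45/17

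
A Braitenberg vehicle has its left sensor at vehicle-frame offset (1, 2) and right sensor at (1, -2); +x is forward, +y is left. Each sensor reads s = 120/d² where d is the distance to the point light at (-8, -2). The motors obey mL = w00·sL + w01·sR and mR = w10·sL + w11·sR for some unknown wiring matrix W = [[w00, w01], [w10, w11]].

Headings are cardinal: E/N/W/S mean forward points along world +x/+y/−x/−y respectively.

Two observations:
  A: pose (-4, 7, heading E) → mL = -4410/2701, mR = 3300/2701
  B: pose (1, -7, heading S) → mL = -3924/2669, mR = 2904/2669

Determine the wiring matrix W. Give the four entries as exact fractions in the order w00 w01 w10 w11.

obs A: pose=(-4,7,E) → sL=60/73, sR=60/37, mL=-4410/2701, mR=3300/2701
obs B: pose=(1,-7,S) → sL=120/157, sR=24/17, mL=-3924/2669, mR=2904/2669
sensor matrix S = [[60/73, 60/37], [120/157, 24/17]]; det S = -570240/7208969
solve [mL_A; mL_B] = S·[w00; w01] and [mR_A; mR_B] = S·[w10; w11]:
  w00 = -1, w01 = -1/2, w10 = 1/2, w11 = 1/2

-1 -1/2 1/2 1/2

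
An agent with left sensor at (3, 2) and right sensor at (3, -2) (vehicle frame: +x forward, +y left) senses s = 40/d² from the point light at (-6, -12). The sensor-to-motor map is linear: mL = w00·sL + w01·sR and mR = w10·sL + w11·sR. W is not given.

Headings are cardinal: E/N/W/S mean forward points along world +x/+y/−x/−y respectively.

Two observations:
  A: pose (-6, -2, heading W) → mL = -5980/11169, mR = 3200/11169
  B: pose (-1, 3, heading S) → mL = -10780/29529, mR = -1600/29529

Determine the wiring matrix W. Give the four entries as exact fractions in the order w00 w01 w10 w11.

-1/2 -1 1 -1

obs A: pose=(-6,-2,W) → sL=40/73, sR=40/153, mL=-5980/11169, mR=3200/11169
obs B: pose=(-1,3,S) → sL=40/193, sR=40/153, mL=-10780/29529, mR=-1600/29529
sensor matrix S = [[40/73, 40/153], [40/193, 40/153]]; det S = 64000/718539
solve [mL_A; mL_B] = S·[w00; w01] and [mR_A; mR_B] = S·[w10; w11]:
  w00 = -1/2, w01 = -1, w10 = 1, w11 = -1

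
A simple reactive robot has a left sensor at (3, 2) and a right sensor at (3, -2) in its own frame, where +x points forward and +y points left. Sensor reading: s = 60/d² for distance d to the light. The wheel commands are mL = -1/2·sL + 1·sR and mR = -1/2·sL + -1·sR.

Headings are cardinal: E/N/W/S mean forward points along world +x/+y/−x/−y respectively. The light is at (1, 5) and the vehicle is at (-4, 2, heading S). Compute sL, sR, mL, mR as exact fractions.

left sensor world pos  = (-2, -1); dL² = 45
right sensor world pos = (-6, -1); dR² = 85
sL = 60/45 = 4/3
sR = 60/85 = 12/17
mL = -1/2·sL + 1·sR = 2/51
mR = -1/2·sL + -1·sR = -70/51

4/3 12/17 2/51 -70/51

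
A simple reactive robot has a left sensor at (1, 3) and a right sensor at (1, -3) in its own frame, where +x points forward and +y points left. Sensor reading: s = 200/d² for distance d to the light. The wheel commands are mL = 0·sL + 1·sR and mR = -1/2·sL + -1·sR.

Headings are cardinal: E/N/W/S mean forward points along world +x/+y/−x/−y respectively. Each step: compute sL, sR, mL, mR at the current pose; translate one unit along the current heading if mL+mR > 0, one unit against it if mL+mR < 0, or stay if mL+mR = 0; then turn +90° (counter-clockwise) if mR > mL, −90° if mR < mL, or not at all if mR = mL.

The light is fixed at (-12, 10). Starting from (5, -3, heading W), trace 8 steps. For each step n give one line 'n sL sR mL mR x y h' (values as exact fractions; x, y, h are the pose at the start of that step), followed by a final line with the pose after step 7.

0 25/64 50/89 50/89 -8625/11392 5 -3 W
1 200/369 40/117 40/117 -980/1599 6 -3 N
2 100/241 4/13 4/13 -1614/3133 6 -4 E
3 8/25 200/421 200/421 -6684/10525 5 -4 S
4 25/64 50/89 50/89 -8625/11392 5 -3 W
5 200/369 40/117 40/117 -980/1599 6 -3 N
6 100/241 4/13 4/13 -1614/3133 6 -4 E
7 8/25 200/421 200/421 -6684/10525 5 -4 S
final 5 -3 W

n=0: pose=(5,-3,W); sL=25/64, sR=50/89; mL=50/89, mR=-8625/11392; mL+mR=-25/128 → advance -1; mR−mL=-15025/11392 → turn -1·90°
n=1: pose=(6,-3,N); sL=200/369, sR=40/117; mL=40/117, mR=-980/1599; mL+mR=-100/369 → advance -1; mR−mL=-4580/4797 → turn -1·90°
n=2: pose=(6,-4,E); sL=100/241, sR=4/13; mL=4/13, mR=-1614/3133; mL+mR=-50/241 → advance -1; mR−mL=-2578/3133 → turn -1·90°
n=3: pose=(5,-4,S); sL=8/25, sR=200/421; mL=200/421, mR=-6684/10525; mL+mR=-4/25 → advance -1; mR−mL=-11684/10525 → turn -1·90°
n=4: pose=(5,-3,W); sL=25/64, sR=50/89; mL=50/89, mR=-8625/11392; mL+mR=-25/128 → advance -1; mR−mL=-15025/11392 → turn -1·90°
n=5: pose=(6,-3,N); sL=200/369, sR=40/117; mL=40/117, mR=-980/1599; mL+mR=-100/369 → advance -1; mR−mL=-4580/4797 → turn -1·90°
n=6: pose=(6,-4,E); sL=100/241, sR=4/13; mL=4/13, mR=-1614/3133; mL+mR=-50/241 → advance -1; mR−mL=-2578/3133 → turn -1·90°
n=7: pose=(5,-4,S); sL=8/25, sR=200/421; mL=200/421, mR=-6684/10525; mL+mR=-4/25 → advance -1; mR−mL=-11684/10525 → turn -1·90°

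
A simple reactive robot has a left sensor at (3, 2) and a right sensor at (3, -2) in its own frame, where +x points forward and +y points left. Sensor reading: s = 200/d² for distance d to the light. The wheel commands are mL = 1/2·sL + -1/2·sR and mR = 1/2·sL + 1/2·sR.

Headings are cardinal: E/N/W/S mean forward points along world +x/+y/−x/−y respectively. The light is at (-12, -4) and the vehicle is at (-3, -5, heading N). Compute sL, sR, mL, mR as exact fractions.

left sensor world pos  = (-5, -2); dL² = 53
right sensor world pos = (-1, -2); dR² = 125
sL = 200/53 = 200/53
sR = 200/125 = 8/5
mL = 1/2·sL + -1/2·sR = 288/265
mR = 1/2·sL + 1/2·sR = 712/265

200/53 8/5 288/265 712/265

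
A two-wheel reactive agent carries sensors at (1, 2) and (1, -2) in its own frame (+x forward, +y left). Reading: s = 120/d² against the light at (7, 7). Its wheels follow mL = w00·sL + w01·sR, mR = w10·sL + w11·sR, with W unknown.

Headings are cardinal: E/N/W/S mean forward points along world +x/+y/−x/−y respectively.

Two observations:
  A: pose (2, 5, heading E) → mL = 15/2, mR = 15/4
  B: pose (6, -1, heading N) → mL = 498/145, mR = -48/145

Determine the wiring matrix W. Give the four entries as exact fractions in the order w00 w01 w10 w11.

obs A: pose=(2,5,E) → sL=15/2, sR=15/4, mL=15/2, mR=15/4
obs B: pose=(6,-1,N) → sL=60/29, sR=12/5, mL=498/145, mR=-48/145
sensor matrix S = [[15/2, 15/4], [60/29, 12/5]]; det S = 297/29
solve [mL_A; mL_B] = S·[w00; w01] and [mR_A; mR_B] = S·[w10; w11]:
  w00 = 1/2, w01 = 1, w10 = 1, w11 = -1

1/2 1 1 -1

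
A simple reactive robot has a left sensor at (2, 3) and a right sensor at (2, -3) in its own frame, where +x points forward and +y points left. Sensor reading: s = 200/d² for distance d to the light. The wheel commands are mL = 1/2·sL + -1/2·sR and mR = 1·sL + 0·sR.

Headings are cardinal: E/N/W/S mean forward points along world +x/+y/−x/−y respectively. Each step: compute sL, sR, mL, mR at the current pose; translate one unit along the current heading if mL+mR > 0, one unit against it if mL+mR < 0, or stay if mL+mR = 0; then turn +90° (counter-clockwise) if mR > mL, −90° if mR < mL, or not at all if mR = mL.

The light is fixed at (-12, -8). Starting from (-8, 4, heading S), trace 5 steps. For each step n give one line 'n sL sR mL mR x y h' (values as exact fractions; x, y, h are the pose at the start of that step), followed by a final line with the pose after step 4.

n=0: pose=(-8,4,S); sL=200/149, sR=200/101; mL=-4800/15049, mR=200/149; mL+mR=15400/15049 → advance +1; mR−mL=25000/15049 → turn +1·90°
n=1: pose=(-8,3,E); sL=25/29, sR=2; mL=-33/58, mR=25/29; mL+mR=17/58 → advance +1; mR−mL=83/58 → turn +1·90°
n=2: pose=(-7,3,N); sL=200/173, sR=200/233; mL=6000/40309, mR=200/173; mL+mR=52600/40309 → advance +1; mR−mL=40600/40309 → turn +1·90°
n=3: pose=(-7,4,W); sL=20/9, sR=100/117; mL=80/117, mR=20/9; mL+mR=340/117 → advance +1; mR−mL=20/13 → turn +1·90°
n=4: pose=(-8,4,S); sL=200/149, sR=200/101; mL=-4800/15049, mR=200/149; mL+mR=15400/15049 → advance +1; mR−mL=25000/15049 → turn +1·90°

0 200/149 200/101 -4800/15049 200/149 -8 4 S
1 25/29 2 -33/58 25/29 -8 3 E
2 200/173 200/233 6000/40309 200/173 -7 3 N
3 20/9 100/117 80/117 20/9 -7 4 W
4 200/149 200/101 -4800/15049 200/149 -8 4 S
final -8 3 E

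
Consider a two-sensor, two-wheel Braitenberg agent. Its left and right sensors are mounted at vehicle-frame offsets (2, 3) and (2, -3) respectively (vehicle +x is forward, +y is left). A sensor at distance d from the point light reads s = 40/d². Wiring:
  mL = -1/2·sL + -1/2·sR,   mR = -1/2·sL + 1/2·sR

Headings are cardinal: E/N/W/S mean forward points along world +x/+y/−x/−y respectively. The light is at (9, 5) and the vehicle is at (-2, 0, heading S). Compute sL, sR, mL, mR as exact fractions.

40/113 8/49 -1432/5537 -528/5537

left sensor world pos  = (1, -2); dL² = 113
right sensor world pos = (-5, -2); dR² = 245
sL = 40/113 = 40/113
sR = 40/245 = 8/49
mL = -1/2·sL + -1/2·sR = -1432/5537
mR = -1/2·sL + 1/2·sR = -528/5537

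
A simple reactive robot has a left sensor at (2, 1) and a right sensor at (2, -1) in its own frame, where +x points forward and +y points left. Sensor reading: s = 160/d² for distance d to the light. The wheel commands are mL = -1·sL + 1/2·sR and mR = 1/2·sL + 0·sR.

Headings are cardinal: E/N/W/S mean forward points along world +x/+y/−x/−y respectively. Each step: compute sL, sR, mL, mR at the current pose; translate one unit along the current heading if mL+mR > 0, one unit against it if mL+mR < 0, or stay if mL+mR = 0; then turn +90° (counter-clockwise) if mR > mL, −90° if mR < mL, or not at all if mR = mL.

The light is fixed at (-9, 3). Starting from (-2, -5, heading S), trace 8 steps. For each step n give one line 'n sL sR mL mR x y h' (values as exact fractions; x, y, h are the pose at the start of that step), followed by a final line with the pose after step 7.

0 40/41 20/17 -270/697 20/41 -2 -5 S
1 32/29 160/181 -3472/5249 16/29 -2 -6 E
2 80/37 80/49 -2440/1813 40/37 -3 -6 N
3 160/137 160/97 -4560/13289 80/137 -3 -7 W
4 8/9 1 -7/18 4/9 -4 -7 S
5 160/149 160/193 -18960/28757 80/149 -4 -8 E
6 16/9 80/53 -488/477 8/9 -5 -8 N
7 160/173 32/25 -1232/4325 80/173 -5 -9 W
final -6 -9 S

n=0: pose=(-2,-5,S); sL=40/41, sR=20/17; mL=-270/697, mR=20/41; mL+mR=70/697 → advance +1; mR−mL=610/697 → turn +1·90°
n=1: pose=(-2,-6,E); sL=32/29, sR=160/181; mL=-3472/5249, mR=16/29; mL+mR=-576/5249 → advance -1; mR−mL=6368/5249 → turn +1·90°
n=2: pose=(-3,-6,N); sL=80/37, sR=80/49; mL=-2440/1813, mR=40/37; mL+mR=-480/1813 → advance -1; mR−mL=4400/1813 → turn +1·90°
n=3: pose=(-3,-7,W); sL=160/137, sR=160/97; mL=-4560/13289, mR=80/137; mL+mR=3200/13289 → advance +1; mR−mL=12320/13289 → turn +1·90°
n=4: pose=(-4,-7,S); sL=8/9, sR=1; mL=-7/18, mR=4/9; mL+mR=1/18 → advance +1; mR−mL=5/6 → turn +1·90°
n=5: pose=(-4,-8,E); sL=160/149, sR=160/193; mL=-18960/28757, mR=80/149; mL+mR=-3520/28757 → advance -1; mR−mL=34400/28757 → turn +1·90°
n=6: pose=(-5,-8,N); sL=16/9, sR=80/53; mL=-488/477, mR=8/9; mL+mR=-64/477 → advance -1; mR−mL=304/159 → turn +1·90°
n=7: pose=(-5,-9,W); sL=160/173, sR=32/25; mL=-1232/4325, mR=80/173; mL+mR=768/4325 → advance +1; mR−mL=3232/4325 → turn +1·90°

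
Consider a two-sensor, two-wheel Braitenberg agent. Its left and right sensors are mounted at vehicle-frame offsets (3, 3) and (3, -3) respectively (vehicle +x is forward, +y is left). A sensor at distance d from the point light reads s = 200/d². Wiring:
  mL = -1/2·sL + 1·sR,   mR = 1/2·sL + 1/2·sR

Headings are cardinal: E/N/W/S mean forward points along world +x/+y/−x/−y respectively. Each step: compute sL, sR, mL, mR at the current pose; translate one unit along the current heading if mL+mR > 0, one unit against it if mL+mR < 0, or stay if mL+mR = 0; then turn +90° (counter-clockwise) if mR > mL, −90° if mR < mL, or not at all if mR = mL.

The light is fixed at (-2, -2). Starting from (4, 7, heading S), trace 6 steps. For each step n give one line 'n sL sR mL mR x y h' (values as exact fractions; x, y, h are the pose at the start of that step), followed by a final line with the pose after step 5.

0 200/117 40/9 140/39 40/13 4 7 S
1 100/17 20/13 -310/221 820/221 4 6 W
2 200/89 200/29 14900/2581 11800/2581 3 6 S
3 10 25/13 -40/13 155/26 3 5 W
4 40/13 200/17 2260/221 1640/221 2 5 S
5 20 100/41 -310/41 460/41 2 4 W
final 1 4 S

n=0: pose=(4,7,S); sL=200/117, sR=40/9; mL=140/39, mR=40/13; mL+mR=20/3 → advance +1; mR−mL=-20/39 → turn -1·90°
n=1: pose=(4,6,W); sL=100/17, sR=20/13; mL=-310/221, mR=820/221; mL+mR=30/13 → advance +1; mR−mL=1130/221 → turn +1·90°
n=2: pose=(3,6,S); sL=200/89, sR=200/29; mL=14900/2581, mR=11800/2581; mL+mR=300/29 → advance +1; mR−mL=-3100/2581 → turn -1·90°
n=3: pose=(3,5,W); sL=10, sR=25/13; mL=-40/13, mR=155/26; mL+mR=75/26 → advance +1; mR−mL=235/26 → turn +1·90°
n=4: pose=(2,5,S); sL=40/13, sR=200/17; mL=2260/221, mR=1640/221; mL+mR=300/17 → advance +1; mR−mL=-620/221 → turn -1·90°
n=5: pose=(2,4,W); sL=20, sR=100/41; mL=-310/41, mR=460/41; mL+mR=150/41 → advance +1; mR−mL=770/41 → turn +1·90°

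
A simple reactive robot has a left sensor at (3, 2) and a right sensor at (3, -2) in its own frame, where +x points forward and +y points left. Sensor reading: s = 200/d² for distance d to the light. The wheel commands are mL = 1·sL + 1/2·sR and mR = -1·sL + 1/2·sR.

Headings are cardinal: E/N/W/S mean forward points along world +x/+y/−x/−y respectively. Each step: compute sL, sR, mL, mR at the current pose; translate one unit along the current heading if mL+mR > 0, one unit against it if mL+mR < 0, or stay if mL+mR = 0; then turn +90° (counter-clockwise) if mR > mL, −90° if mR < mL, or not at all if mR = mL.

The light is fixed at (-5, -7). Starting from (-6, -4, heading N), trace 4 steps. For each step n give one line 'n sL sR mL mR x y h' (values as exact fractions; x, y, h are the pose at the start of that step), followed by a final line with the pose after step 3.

n=0: pose=(-6,-4,N); sL=40/9, sR=200/37; mL=2380/333, mR=-580/333; mL+mR=200/37 → advance +1; mR−mL=-80/9 → turn -1·90°
n=1: pose=(-6,-3,E); sL=5, sR=25; mL=35/2, mR=15/2; mL+mR=25 → advance +1; mR−mL=-10 → turn -1·90°
n=2: pose=(-5,-3,S); sL=40, sR=40; mL=60, mR=-20; mL+mR=40 → advance +1; mR−mL=-80 → turn -1·90°
n=3: pose=(-5,-4,W); sL=20, sR=100/17; mL=390/17, mR=-290/17; mL+mR=100/17 → advance +1; mR−mL=-40 → turn -1·90°

0 40/9 200/37 2380/333 -580/333 -6 -4 N
1 5 25 35/2 15/2 -6 -3 E
2 40 40 60 -20 -5 -3 S
3 20 100/17 390/17 -290/17 -5 -4 W
final -6 -4 N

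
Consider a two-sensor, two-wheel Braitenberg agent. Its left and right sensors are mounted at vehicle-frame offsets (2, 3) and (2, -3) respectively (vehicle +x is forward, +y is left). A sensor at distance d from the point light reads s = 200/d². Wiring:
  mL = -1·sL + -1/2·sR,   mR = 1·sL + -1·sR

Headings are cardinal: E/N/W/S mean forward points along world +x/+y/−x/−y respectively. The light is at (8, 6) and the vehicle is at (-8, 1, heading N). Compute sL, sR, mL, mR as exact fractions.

20/37 100/89 -3630/3293 -1920/3293

left sensor world pos  = (-11, 3); dL² = 370
right sensor world pos = (-5, 3); dR² = 178
sL = 200/370 = 20/37
sR = 200/178 = 100/89
mL = -1·sL + -1/2·sR = -3630/3293
mR = 1·sL + -1·sR = -1920/3293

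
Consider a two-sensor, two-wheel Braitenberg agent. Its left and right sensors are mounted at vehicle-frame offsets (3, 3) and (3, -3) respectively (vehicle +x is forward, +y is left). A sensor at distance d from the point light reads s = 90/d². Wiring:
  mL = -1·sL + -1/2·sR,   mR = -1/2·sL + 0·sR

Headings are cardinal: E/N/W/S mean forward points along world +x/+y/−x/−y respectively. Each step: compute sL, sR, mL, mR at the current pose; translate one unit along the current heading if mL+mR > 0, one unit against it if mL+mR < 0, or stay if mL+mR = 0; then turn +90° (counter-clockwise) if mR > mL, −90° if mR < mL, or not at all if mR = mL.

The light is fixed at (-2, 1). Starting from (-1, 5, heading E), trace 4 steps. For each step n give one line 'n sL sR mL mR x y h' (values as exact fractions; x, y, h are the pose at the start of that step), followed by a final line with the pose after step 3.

n=0: pose=(-1,5,E); sL=18/13, sR=90/17; mL=-891/221, mR=-9/13; mL+mR=-1044/221 → advance -1; mR−mL=738/221 → turn +1·90°
n=1: pose=(-2,5,N); sL=45/29, sR=45/29; mL=-135/58, mR=-45/58; mL+mR=-90/29 → advance -1; mR−mL=45/29 → turn +1·90°
n=2: pose=(-2,4,W); sL=10, sR=2; mL=-11, mR=-5; mL+mR=-16 → advance -1; mR−mL=6 → turn +1·90°
n=3: pose=(-1,4,S); sL=45/8, sR=45/2; mL=-135/8, mR=-45/16; mL+mR=-315/16 → advance -1; mR−mL=225/16 → turn +1·90°

0 18/13 90/17 -891/221 -9/13 -1 5 E
1 45/29 45/29 -135/58 -45/58 -2 5 N
2 10 2 -11 -5 -2 4 W
3 45/8 45/2 -135/8 -45/16 -1 4 S
final -1 5 E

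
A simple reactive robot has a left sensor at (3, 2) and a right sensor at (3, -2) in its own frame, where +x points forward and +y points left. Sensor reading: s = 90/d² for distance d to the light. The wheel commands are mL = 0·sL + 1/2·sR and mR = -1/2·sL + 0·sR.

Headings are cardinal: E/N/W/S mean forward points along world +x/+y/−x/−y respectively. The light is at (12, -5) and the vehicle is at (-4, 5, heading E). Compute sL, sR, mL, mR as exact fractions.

left sensor world pos  = (-1, 7); dL² = 313
right sensor world pos = (-1, 3); dR² = 233
sL = 90/313 = 90/313
sR = 90/233 = 90/233
mL = 0·sL + 1/2·sR = 45/233
mR = -1/2·sL + 0·sR = -45/313

90/313 90/233 45/233 -45/313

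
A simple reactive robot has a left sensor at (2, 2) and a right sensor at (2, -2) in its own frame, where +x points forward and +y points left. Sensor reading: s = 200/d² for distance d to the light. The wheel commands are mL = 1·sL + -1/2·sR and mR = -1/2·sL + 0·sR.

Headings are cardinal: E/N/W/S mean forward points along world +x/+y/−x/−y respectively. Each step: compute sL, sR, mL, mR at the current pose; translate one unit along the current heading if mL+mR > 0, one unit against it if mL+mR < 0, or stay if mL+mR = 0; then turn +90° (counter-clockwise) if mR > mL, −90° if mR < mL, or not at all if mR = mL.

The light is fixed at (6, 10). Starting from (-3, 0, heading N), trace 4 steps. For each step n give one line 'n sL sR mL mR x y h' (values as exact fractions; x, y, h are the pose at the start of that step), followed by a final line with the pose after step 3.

0 40/37 200/113 820/4181 -20/37 -3 0 N
1 20/13 100/109 1530/1417 -10/13 -3 -1 E
2 40/41 200/269 6660/11029 -20/41 -2 -1 S
3 25/37 1 13/74 -25/74 -2 -2 W
final -1 -2 N

n=0: pose=(-3,0,N); sL=40/37, sR=200/113; mL=820/4181, mR=-20/37; mL+mR=-1440/4181 → advance -1; mR−mL=-3080/4181 → turn -1·90°
n=1: pose=(-3,-1,E); sL=20/13, sR=100/109; mL=1530/1417, mR=-10/13; mL+mR=440/1417 → advance +1; mR−mL=-2620/1417 → turn -1·90°
n=2: pose=(-2,-1,S); sL=40/41, sR=200/269; mL=6660/11029, mR=-20/41; mL+mR=1280/11029 → advance +1; mR−mL=-12040/11029 → turn -1·90°
n=3: pose=(-2,-2,W); sL=25/37, sR=1; mL=13/74, mR=-25/74; mL+mR=-6/37 → advance -1; mR−mL=-19/37 → turn -1·90°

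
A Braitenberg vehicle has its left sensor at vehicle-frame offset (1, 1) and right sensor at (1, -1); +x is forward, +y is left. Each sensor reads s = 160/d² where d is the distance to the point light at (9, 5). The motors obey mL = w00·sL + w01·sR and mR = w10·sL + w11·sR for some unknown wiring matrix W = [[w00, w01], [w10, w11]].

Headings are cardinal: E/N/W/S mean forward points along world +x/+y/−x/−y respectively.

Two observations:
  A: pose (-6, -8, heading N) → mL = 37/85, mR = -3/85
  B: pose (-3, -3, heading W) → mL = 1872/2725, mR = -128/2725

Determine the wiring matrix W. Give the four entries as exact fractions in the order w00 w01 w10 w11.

obs A: pose=(-6,-8,N) → sL=2/5, sR=8/17, mL=37/85, mR=-3/85
obs B: pose=(-3,-3,W) → sL=16/25, sR=80/109, mL=1872/2725, mR=-128/2725
sensor matrix S = [[2/5, 8/17], [16/25, 80/109]]; det S = -352/46325
solve [mL_A; mL_B] = S·[w00; w01] and [mR_A; mR_B] = S·[w10; w11]:
  w00 = 1/2, w01 = 1/2, w10 = 1/2, w11 = -1/2

1/2 1/2 1/2 -1/2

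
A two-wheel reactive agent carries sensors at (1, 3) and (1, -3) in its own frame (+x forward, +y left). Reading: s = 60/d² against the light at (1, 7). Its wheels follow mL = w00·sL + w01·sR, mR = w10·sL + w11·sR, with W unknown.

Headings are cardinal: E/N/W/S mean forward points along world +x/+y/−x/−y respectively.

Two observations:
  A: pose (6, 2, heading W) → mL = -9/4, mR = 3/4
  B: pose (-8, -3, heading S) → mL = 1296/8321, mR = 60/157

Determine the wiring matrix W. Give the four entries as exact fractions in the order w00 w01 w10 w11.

1 -1 1 0

obs A: pose=(6,2,W) → sL=3/4, sR=3, mL=-9/4, mR=3/4
obs B: pose=(-8,-3,S) → sL=60/157, sR=12/53, mL=1296/8321, mR=60/157
sensor matrix S = [[3/4, 3], [60/157, 12/53]]; det S = -8127/8321
solve [mL_A; mL_B] = S·[w00; w01] and [mR_A; mR_B] = S·[w10; w11]:
  w00 = 1, w01 = -1, w10 = 1, w11 = 0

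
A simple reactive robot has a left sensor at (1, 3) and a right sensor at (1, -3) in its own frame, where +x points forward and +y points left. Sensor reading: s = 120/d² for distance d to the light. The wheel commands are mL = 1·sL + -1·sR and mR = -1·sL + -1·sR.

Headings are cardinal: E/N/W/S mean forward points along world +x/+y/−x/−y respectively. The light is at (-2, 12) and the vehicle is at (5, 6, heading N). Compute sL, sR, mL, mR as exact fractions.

120/41 24/25 2016/1025 -3984/1025

left sensor world pos  = (2, 7); dL² = 41
right sensor world pos = (8, 7); dR² = 125
sL = 120/41 = 120/41
sR = 120/125 = 24/25
mL = 1·sL + -1·sR = 2016/1025
mR = -1·sL + -1·sR = -3984/1025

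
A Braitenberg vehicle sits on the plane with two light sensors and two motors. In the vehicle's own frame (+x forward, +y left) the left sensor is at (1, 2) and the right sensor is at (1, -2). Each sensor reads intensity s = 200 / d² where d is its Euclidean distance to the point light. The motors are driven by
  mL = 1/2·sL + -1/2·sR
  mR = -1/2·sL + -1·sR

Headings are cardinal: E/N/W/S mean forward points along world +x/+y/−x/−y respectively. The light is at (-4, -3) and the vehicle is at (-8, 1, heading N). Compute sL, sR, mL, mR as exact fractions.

200/61 200/29 -3200/1769 -15100/1769

left sensor world pos  = (-10, 2); dL² = 61
right sensor world pos = (-6, 2); dR² = 29
sL = 200/61 = 200/61
sR = 200/29 = 200/29
mL = 1/2·sL + -1/2·sR = -3200/1769
mR = -1/2·sL + -1·sR = -15100/1769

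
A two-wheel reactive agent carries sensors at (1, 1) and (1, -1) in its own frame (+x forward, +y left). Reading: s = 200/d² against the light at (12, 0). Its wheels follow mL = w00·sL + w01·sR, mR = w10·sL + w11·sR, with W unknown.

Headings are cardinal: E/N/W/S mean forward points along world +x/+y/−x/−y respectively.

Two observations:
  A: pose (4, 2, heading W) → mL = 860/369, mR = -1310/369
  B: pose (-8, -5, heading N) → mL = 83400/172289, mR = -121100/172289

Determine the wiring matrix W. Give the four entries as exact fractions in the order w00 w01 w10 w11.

1/2 1/2 -1 -1/2

obs A: pose=(4,2,W) → sL=100/41, sR=20/9, mL=860/369, mR=-1310/369
obs B: pose=(-8,-5,N) → sL=200/457, sR=200/377, mL=83400/172289, mR=-121100/172289
sensor matrix S = [[100/41, 20/9], [200/457, 200/377]]; det S = 20432000/63574641
solve [mL_A; mL_B] = S·[w00; w01] and [mR_A; mR_B] = S·[w10; w11]:
  w00 = 1/2, w01 = 1/2, w10 = -1, w11 = -1/2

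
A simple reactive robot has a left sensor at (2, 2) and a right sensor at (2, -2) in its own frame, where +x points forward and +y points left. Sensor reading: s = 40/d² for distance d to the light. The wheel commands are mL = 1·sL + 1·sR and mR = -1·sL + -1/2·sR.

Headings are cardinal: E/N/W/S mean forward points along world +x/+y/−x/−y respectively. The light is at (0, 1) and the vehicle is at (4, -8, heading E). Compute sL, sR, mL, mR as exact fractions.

left sensor world pos  = (6, -6); dL² = 85
right sensor world pos = (6, -10); dR² = 157
sL = 40/85 = 8/17
sR = 40/157 = 40/157
mL = 1·sL + 1·sR = 1936/2669
mR = -1·sL + -1/2·sR = -1596/2669

8/17 40/157 1936/2669 -1596/2669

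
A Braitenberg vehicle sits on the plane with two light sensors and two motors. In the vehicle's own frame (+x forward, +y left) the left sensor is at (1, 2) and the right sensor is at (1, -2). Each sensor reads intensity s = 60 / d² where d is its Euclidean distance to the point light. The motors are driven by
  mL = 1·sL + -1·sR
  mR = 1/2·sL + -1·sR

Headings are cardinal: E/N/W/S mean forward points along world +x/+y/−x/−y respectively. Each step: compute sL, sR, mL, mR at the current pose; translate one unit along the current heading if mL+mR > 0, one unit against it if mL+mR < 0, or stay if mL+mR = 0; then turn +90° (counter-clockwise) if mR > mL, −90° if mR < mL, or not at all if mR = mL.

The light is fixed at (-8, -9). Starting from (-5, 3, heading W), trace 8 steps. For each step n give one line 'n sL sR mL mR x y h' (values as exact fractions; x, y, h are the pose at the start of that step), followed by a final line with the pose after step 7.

0 15/26 3/10 18/65 -3/260 -5 3 W
1 60/169 12/37 192/6253 -918/6253 -6 3 N
2 30/89 2/3 -88/267 -133/267 -6 2 E
3 60/109 60/101 -480/11009 -3510/11009 -7 2 S
4 3/5 15/49 72/245 -3/490 -7 3 W
5 60/173 60/173 0 -30/173 -8 3 N
6 6/17 30/41 -264/697 -387/697 -8 2 E
7 60/101 60/109 480/11009 -2790/11009 -9 2 S
final -9 3 W

n=0: pose=(-5,3,W); sL=15/26, sR=3/10; mL=18/65, mR=-3/260; mL+mR=69/260 → advance +1; mR−mL=-15/52 → turn -1·90°
n=1: pose=(-6,3,N); sL=60/169, sR=12/37; mL=192/6253, mR=-918/6253; mL+mR=-726/6253 → advance -1; mR−mL=-30/169 → turn -1·90°
n=2: pose=(-6,2,E); sL=30/89, sR=2/3; mL=-88/267, mR=-133/267; mL+mR=-221/267 → advance -1; mR−mL=-15/89 → turn -1·90°
n=3: pose=(-7,2,S); sL=60/109, sR=60/101; mL=-480/11009, mR=-3510/11009; mL+mR=-3990/11009 → advance -1; mR−mL=-30/109 → turn -1·90°
n=4: pose=(-7,3,W); sL=3/5, sR=15/49; mL=72/245, mR=-3/490; mL+mR=141/490 → advance +1; mR−mL=-3/10 → turn -1·90°
n=5: pose=(-8,3,N); sL=60/173, sR=60/173; mL=0, mR=-30/173; mL+mR=-30/173 → advance -1; mR−mL=-30/173 → turn -1·90°
n=6: pose=(-8,2,E); sL=6/17, sR=30/41; mL=-264/697, mR=-387/697; mL+mR=-651/697 → advance -1; mR−mL=-3/17 → turn -1·90°
n=7: pose=(-9,2,S); sL=60/101, sR=60/109; mL=480/11009, mR=-2790/11009; mL+mR=-2310/11009 → advance -1; mR−mL=-30/101 → turn -1·90°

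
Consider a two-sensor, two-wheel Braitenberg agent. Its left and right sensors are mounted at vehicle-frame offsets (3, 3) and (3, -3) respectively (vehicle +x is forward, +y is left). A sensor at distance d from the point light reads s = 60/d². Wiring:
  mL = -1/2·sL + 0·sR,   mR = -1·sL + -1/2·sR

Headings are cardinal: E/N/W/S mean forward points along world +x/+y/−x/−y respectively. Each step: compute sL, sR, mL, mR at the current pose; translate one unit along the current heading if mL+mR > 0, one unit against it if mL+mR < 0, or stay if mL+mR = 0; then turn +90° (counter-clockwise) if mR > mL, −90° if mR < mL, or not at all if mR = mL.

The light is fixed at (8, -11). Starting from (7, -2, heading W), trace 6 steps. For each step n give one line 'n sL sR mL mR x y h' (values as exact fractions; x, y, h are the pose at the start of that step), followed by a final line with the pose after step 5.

n=0: pose=(7,-2,W); sL=15/13, sR=3/8; mL=-15/26, mR=-279/208; mL+mR=-399/208 → advance -1; mR−mL=-159/208 → turn -1·90°
n=1: pose=(8,-2,N); sL=20/51, sR=20/51; mL=-10/51, mR=-10/17; mL+mR=-40/51 → advance -1; mR−mL=-20/51 → turn -1·90°
n=2: pose=(8,-3,E); sL=6/13, sR=30/17; mL=-3/13, mR=-297/221; mL+mR=-348/221 → advance -1; mR−mL=-246/221 → turn -1·90°
n=3: pose=(7,-3,S); sL=60/29, sR=60/41; mL=-30/29, mR=-3330/1189; mL+mR=-4560/1189 → advance -1; mR−mL=-2100/1189 → turn -1·90°
n=4: pose=(7,-2,W); sL=15/13, sR=3/8; mL=-15/26, mR=-279/208; mL+mR=-399/208 → advance -1; mR−mL=-159/208 → turn -1·90°
n=5: pose=(8,-2,N); sL=20/51, sR=20/51; mL=-10/51, mR=-10/17; mL+mR=-40/51 → advance -1; mR−mL=-20/51 → turn -1·90°

0 15/13 3/8 -15/26 -279/208 7 -2 W
1 20/51 20/51 -10/51 -10/17 8 -2 N
2 6/13 30/17 -3/13 -297/221 8 -3 E
3 60/29 60/41 -30/29 -3330/1189 7 -3 S
4 15/13 3/8 -15/26 -279/208 7 -2 W
5 20/51 20/51 -10/51 -10/17 8 -2 N
final 8 -3 E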